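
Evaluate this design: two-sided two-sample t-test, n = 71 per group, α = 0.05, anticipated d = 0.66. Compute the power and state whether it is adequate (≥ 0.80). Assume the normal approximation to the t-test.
Power ≈ 0.98; the study is adequately powered (power ≥ 0.80)

Power calculation (two-sample t-test, normal approximation):
z_β = d · √(n/2) - z_{α/2}
z_β = 0.66 · √(71/2) - 1.960
z_β = 0.66 · 5.958 - 1.960
z_β = 1.972

Power = Φ(z_β) = Φ(1.972) ≈ 0.976

Effect size d = 0.66 is medium by Cohen's convention (0.2/0.5/0.8).

Threshold: power ≥ 0.80 is conventionally adequate.
Power ≈ 0.98 → the study is adequately powered (power ≥ 0.80).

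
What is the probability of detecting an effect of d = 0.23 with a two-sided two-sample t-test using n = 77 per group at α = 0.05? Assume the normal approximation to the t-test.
Power ≈ 0.30

Power calculation (two-sample t-test, normal approximation):
z_β = d · √(n/2) - z_{α/2}
z_β = 0.23 · √(77/2) - 1.960
z_β = 0.23 · 6.205 - 1.960
z_β = -0.533

Power = Φ(z_β) = Φ(-0.533) ≈ 0.297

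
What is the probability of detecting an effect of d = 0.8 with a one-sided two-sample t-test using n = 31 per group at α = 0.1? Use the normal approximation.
Power ≈ 0.97

Power calculation (two-sample t-test, normal approximation):
z_β = d · √(n/2) - z_α
z_β = 0.8 · √(31/2) - 1.282
z_β = 0.8 · 3.937 - 1.282
z_β = 1.868

Power = Φ(z_β) = Φ(1.868) ≈ 0.969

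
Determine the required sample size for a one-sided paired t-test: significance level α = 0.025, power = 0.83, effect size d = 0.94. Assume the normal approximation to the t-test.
n = 10 pairs

Sample size formula (paired t-test, normal approximation):
n = ((z_α + z_β) / d)²

z_α = 1.960 (for α = 0.025, one-sided)
z_β = 0.954 (for power = 0.83)
d = 0.94

n = ((1.960 + 0.954) / 0.94)²
n = (3.100)²
n ≈ 9.61
Round up to the next whole number: n = 10 pairs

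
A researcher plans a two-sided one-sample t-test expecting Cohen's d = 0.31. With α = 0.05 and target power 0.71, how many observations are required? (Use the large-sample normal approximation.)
n = 66

Sample size formula (one-sample t-test, normal approximation):
n = ((z_{α/2} + z_β) / d)²

z_{α/2} = 1.960 (for α = 0.05, two-sided)
z_β = 0.553 (for power = 0.71)
d = 0.31

n = ((1.960 + 0.553) / 0.31)²
n = (8.106)²
n ≈ 65.71
Round up to the next whole number: n = 66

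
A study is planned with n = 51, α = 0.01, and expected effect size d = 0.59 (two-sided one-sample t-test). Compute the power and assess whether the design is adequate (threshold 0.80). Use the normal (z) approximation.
Power ≈ 0.95; the study is adequately powered (power ≥ 0.80)

Power calculation (one-sample t-test, normal approximation):
z_β = d · √n - z_{α/2}
z_β = 0.59 · √51 - 2.576
z_β = 0.59 · 7.141 - 2.576
z_β = 1.638

Power = Φ(z_β) = Φ(1.638) ≈ 0.949

Effect size d = 0.59 is medium by Cohen's convention (0.2/0.5/0.8).

Threshold: power ≥ 0.80 is conventionally adequate.
Power ≈ 0.95 → the study is adequately powered (power ≥ 0.80).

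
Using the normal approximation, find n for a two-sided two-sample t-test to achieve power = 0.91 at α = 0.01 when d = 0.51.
n = 118 per group

Sample size formula (two-sample t-test, normal approximation):
n = 2 · ((z_{α/2} + z_β) / d)²

z_{α/2} = 2.576 (for α = 0.01, two-sided)
z_β = 1.341 (for power = 0.91)
d = 0.51

n = 2 · ((2.576 + 1.341) / 0.51)²
n = 2 · (7.680)²
n ≈ 117.96
Round up to the next whole number: n = 118 per group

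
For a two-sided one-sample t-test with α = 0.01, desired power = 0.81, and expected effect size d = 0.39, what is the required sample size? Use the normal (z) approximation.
n = 79

Sample size formula (one-sample t-test, normal approximation):
n = ((z_{α/2} + z_β) / d)²

z_{α/2} = 2.576 (for α = 0.01, two-sided)
z_β = 0.878 (for power = 0.81)
d = 0.39

n = ((2.576 + 0.878) / 0.39)²
n = (8.856)²
n ≈ 78.43
Round up to the next whole number: n = 79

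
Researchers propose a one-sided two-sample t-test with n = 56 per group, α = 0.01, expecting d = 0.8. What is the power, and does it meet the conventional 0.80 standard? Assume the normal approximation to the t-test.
Power ≈ 0.97; the study is adequately powered (power ≥ 0.80)

Power calculation (two-sample t-test, normal approximation):
z_β = d · √(n/2) - z_α
z_β = 0.8 · √(56/2) - 2.326
z_β = 0.8 · 5.292 - 2.326
z_β = 1.907

Power = Φ(z_β) = Φ(1.907) ≈ 0.972

Effect size d = 0.8 is large by Cohen's convention (0.2/0.5/0.8).

Threshold: power ≥ 0.80 is conventionally adequate.
Power ≈ 0.97 → the study is adequately powered (power ≥ 0.80).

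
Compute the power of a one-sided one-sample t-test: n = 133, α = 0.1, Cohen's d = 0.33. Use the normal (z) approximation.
Power ≈ 0.99

Power calculation (one-sample t-test, normal approximation):
z_β = d · √n - z_α
z_β = 0.33 · √133 - 1.282
z_β = 0.33 · 11.533 - 1.282
z_β = 2.524

Power = Φ(z_β) = Φ(2.524) ≈ 0.994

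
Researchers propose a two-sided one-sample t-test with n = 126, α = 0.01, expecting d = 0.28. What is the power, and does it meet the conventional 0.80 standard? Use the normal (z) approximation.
Power ≈ 0.71; the study is underpowered (power < 0.80)

Power calculation (one-sample t-test, normal approximation):
z_β = d · √n - z_{α/2}
z_β = 0.28 · √126 - 2.576
z_β = 0.28 · 11.225 - 2.576
z_β = 0.567

Power = Φ(z_β) = Φ(0.567) ≈ 0.715

Effect size d = 0.28 is small by Cohen's convention (0.2/0.5/0.8).

Threshold: power ≥ 0.80 is conventionally adequate.
Power ≈ 0.71 → the study is underpowered (power < 0.80).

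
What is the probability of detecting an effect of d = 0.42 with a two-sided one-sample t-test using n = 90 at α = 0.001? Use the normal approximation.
Power ≈ 0.76

Power calculation (one-sample t-test, normal approximation):
z_β = d · √n - z_{α/2}
z_β = 0.42 · √90 - 3.291
z_β = 0.42 · 9.487 - 3.291
z_β = 0.694

Power = Φ(z_β) = Φ(0.694) ≈ 0.756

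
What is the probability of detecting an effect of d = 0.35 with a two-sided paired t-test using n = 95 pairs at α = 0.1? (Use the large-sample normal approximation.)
Power ≈ 0.96

Power calculation (paired t-test, normal approximation):
z_β = d · √n - z_{α/2}
z_β = 0.35 · √95 - 1.645
z_β = 0.35 · 9.747 - 1.645
z_β = 1.767

Power = Φ(z_β) = Φ(1.767) ≈ 0.961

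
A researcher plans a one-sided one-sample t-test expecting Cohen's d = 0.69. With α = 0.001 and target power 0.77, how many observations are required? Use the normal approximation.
n = 31

Sample size formula (one-sample t-test, normal approximation):
n = ((z_α + z_β) / d)²

z_α = 3.090 (for α = 0.001, one-sided)
z_β = 0.739 (for power = 0.77)
d = 0.69

n = ((3.090 + 0.739) / 0.69)²
n = (5.549)²
n ≈ 30.79
Round up to the next whole number: n = 31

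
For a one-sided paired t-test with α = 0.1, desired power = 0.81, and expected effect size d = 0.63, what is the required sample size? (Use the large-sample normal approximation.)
n = 12 pairs

Sample size formula (paired t-test, normal approximation):
n = ((z_α + z_β) / d)²

z_α = 1.282 (for α = 0.1, one-sided)
z_β = 0.878 (for power = 0.81)
d = 0.63

n = ((1.282 + 0.878) / 0.63)²
n = (3.429)²
n ≈ 11.76
Round up to the next whole number: n = 12 pairs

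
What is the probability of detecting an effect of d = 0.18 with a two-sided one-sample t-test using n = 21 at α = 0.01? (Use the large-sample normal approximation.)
Power ≈ 0.04

Power calculation (one-sample t-test, normal approximation):
z_β = d · √n - z_{α/2}
z_β = 0.18 · √21 - 2.576
z_β = 0.18 · 4.583 - 2.576
z_β = -1.751

Power = Φ(z_β) = Φ(-1.751) ≈ 0.040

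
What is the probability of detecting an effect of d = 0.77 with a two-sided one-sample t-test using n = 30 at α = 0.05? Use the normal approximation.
Power ≈ 0.99

Power calculation (one-sample t-test, normal approximation):
z_β = d · √n - z_{α/2}
z_β = 0.77 · √30 - 1.960
z_β = 0.77 · 5.477 - 1.960
z_β = 2.257

Power = Φ(z_β) = Φ(2.257) ≈ 0.988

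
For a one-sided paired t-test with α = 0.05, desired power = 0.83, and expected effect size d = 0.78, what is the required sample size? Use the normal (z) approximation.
n = 12 pairs

Sample size formula (paired t-test, normal approximation):
n = ((z_α + z_β) / d)²

z_α = 1.645 (for α = 0.05, one-sided)
z_β = 0.954 (for power = 0.83)
d = 0.78

n = ((1.645 + 0.954) / 0.78)²
n = (3.332)²
n ≈ 11.10
Round up to the next whole number: n = 12 pairs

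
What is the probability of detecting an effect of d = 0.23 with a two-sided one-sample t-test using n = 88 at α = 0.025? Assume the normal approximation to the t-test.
Power ≈ 0.47

Power calculation (one-sample t-test, normal approximation):
z_β = d · √n - z_{α/2}
z_β = 0.23 · √88 - 2.241
z_β = 0.23 · 9.381 - 2.241
z_β = -0.084

Power = Φ(z_β) = Φ(-0.084) ≈ 0.467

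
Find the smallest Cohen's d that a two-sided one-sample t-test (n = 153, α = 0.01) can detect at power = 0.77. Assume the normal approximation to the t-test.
d ≈ 0.27

Minimum detectable effect (one-sample t-test, normal approximation):
d = (z_{α/2} + z_β) / √n
d = (2.576 + 0.739) / √153
d = 3.315 / 12.369
d ≈ 0.27

By Cohen's convention (0.2 small / 0.5 medium / 0.8 large): small effect.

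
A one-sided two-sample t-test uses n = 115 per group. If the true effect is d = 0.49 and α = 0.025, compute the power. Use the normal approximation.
Power ≈ 0.96

Power calculation (two-sample t-test, normal approximation):
z_β = d · √(n/2) - z_α
z_β = 0.49 · √(115/2) - 1.960
z_β = 0.49 · 7.583 - 1.960
z_β = 1.756

Power = Φ(z_β) = Φ(1.756) ≈ 0.960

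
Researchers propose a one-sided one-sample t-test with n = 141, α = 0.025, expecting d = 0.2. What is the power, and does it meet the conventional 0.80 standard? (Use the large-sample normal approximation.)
Power ≈ 0.66; the study is underpowered (power < 0.80)

Power calculation (one-sample t-test, normal approximation):
z_β = d · √n - z_α
z_β = 0.2 · √141 - 1.960
z_β = 0.2 · 11.874 - 1.960
z_β = 0.415

Power = Φ(z_β) = Φ(0.415) ≈ 0.661

Effect size d = 0.2 is small by Cohen's convention (0.2/0.5/0.8).

Threshold: power ≥ 0.80 is conventionally adequate.
Power ≈ 0.66 → the study is underpowered (power < 0.80).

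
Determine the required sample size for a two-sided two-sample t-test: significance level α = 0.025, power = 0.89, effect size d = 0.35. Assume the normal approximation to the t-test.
n = 197 per group

Sample size formula (two-sample t-test, normal approximation):
n = 2 · ((z_{α/2} + z_β) / d)²

z_{α/2} = 2.241 (for α = 0.025, two-sided)
z_β = 1.227 (for power = 0.89)
d = 0.35

n = 2 · ((2.241 + 1.227) / 0.35)²
n = 2 · (9.909)²
n ≈ 196.38
Round up to the next whole number: n = 197 per group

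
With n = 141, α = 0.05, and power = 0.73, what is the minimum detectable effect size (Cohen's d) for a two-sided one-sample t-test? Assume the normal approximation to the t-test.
d ≈ 0.22

Minimum detectable effect (one-sample t-test, normal approximation):
d = (z_{α/2} + z_β) / √n
d = (1.960 + 0.613) / √141
d = 2.573 / 11.874
d ≈ 0.22

By Cohen's convention (0.2 small / 0.5 medium / 0.8 large): small effect.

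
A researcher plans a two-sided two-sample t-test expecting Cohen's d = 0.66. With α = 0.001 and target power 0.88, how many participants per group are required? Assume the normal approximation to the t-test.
n = 92 per group

Sample size formula (two-sample t-test, normal approximation):
n = 2 · ((z_{α/2} + z_β) / d)²

z_{α/2} = 3.291 (for α = 0.001, two-sided)
z_β = 1.175 (for power = 0.88)
d = 0.66

n = 2 · ((3.291 + 1.175) / 0.66)²
n = 2 · (6.767)²
n ≈ 91.58
Round up to the next whole number: n = 92 per group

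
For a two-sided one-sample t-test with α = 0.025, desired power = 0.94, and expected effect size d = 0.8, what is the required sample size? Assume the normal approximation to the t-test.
n = 23

Sample size formula (one-sample t-test, normal approximation):
n = ((z_{α/2} + z_β) / d)²

z_{α/2} = 2.241 (for α = 0.025, two-sided)
z_β = 1.555 (for power = 0.94)
d = 0.8

n = ((2.241 + 1.555) / 0.8)²
n = (4.745)²
n ≈ 22.52
Round up to the next whole number: n = 23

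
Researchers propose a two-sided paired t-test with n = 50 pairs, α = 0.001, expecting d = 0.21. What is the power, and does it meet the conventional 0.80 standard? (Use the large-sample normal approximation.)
Power ≈ 0.04; the study is underpowered (power < 0.80)

Power calculation (paired t-test, normal approximation):
z_β = d · √n - z_{α/2}
z_β = 0.21 · √50 - 3.291
z_β = 0.21 · 7.071 - 3.291
z_β = -1.806

Power = Φ(z_β) = Φ(-1.806) ≈ 0.035

Effect size d = 0.21 is small by Cohen's convention (0.2/0.5/0.8).

Threshold: power ≥ 0.80 is conventionally adequate.
Power ≈ 0.04 → the study is underpowered (power < 0.80).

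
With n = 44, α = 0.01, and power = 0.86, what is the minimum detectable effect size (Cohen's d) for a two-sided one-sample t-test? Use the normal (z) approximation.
d ≈ 0.55

Minimum detectable effect (one-sample t-test, normal approximation):
d = (z_{α/2} + z_β) / √n
d = (2.576 + 1.080) / √44
d = 3.656 / 6.633
d ≈ 0.55

By Cohen's convention (0.2 small / 0.5 medium / 0.8 large): medium effect.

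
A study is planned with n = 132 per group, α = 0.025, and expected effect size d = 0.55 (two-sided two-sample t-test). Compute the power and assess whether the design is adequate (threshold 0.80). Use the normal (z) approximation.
Power ≈ 0.99; the study is adequately powered (power ≥ 0.80)

Power calculation (two-sample t-test, normal approximation):
z_β = d · √(n/2) - z_{α/2}
z_β = 0.55 · √(132/2) - 2.241
z_β = 0.55 · 8.124 - 2.241
z_β = 2.227

Power = Φ(z_β) = Φ(2.227) ≈ 0.987

Effect size d = 0.55 is medium by Cohen's convention (0.2/0.5/0.8).

Threshold: power ≥ 0.80 is conventionally adequate.
Power ≈ 0.99 → the study is adequately powered (power ≥ 0.80).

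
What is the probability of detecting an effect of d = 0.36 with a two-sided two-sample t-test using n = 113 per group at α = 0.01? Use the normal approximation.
Power ≈ 0.55

Power calculation (two-sample t-test, normal approximation):
z_β = d · √(n/2) - z_{α/2}
z_β = 0.36 · √(113/2) - 2.576
z_β = 0.36 · 7.517 - 2.576
z_β = 0.130

Power = Φ(z_β) = Φ(0.130) ≈ 0.552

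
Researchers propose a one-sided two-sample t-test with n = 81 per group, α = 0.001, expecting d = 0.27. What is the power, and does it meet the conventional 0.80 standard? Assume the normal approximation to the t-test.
Power ≈ 0.09; the study is underpowered (power < 0.80)

Power calculation (two-sample t-test, normal approximation):
z_β = d · √(n/2) - z_α
z_β = 0.27 · √(81/2) - 3.090
z_β = 0.27 · 6.364 - 3.090
z_β = -1.372

Power = Φ(z_β) = Φ(-1.372) ≈ 0.085

Effect size d = 0.27 is small by Cohen's convention (0.2/0.5/0.8).

Threshold: power ≥ 0.80 is conventionally adequate.
Power ≈ 0.09 → the study is underpowered (power < 0.80).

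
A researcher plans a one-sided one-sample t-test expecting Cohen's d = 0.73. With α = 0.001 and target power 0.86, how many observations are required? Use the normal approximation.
n = 33

Sample size formula (one-sample t-test, normal approximation):
n = ((z_α + z_β) / d)²

z_α = 3.090 (for α = 0.001, one-sided)
z_β = 1.080 (for power = 0.86)
d = 0.73

n = ((3.090 + 1.080) / 0.73)²
n = (5.712)²
n ≈ 32.63
Round up to the next whole number: n = 33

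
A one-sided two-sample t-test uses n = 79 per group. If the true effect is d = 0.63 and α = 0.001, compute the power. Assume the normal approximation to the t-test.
Power ≈ 0.81

Power calculation (two-sample t-test, normal approximation):
z_β = d · √(n/2) - z_α
z_β = 0.63 · √(79/2) - 3.090
z_β = 0.63 · 6.285 - 3.090
z_β = 0.869

Power = Φ(z_β) = Φ(0.869) ≈ 0.808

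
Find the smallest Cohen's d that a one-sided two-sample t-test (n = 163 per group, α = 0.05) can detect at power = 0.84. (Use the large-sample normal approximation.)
d ≈ 0.29

Minimum detectable effect (two-sample t-test, normal approximation):
d = (z_α + z_β) / √(n/2)
d = (1.645 + 0.994) / √(163/2)
d = 2.639 / 9.028
d ≈ 0.29

By Cohen's convention (0.2 small / 0.5 medium / 0.8 large): small effect.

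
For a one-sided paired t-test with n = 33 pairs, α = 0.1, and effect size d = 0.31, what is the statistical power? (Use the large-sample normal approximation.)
Power ≈ 0.69

Power calculation (paired t-test, normal approximation):
z_β = d · √n - z_α
z_β = 0.31 · √33 - 1.282
z_β = 0.31 · 5.745 - 1.282
z_β = 0.499

Power = Φ(z_β) = Φ(0.499) ≈ 0.691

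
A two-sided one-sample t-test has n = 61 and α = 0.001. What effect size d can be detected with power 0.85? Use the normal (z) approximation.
d ≈ 0.55

Minimum detectable effect (one-sample t-test, normal approximation):
d = (z_{α/2} + z_β) / √n
d = (3.291 + 1.036) / √61
d = 4.327 / 7.810
d ≈ 0.55

By Cohen's convention (0.2 small / 0.5 medium / 0.8 large): medium effect.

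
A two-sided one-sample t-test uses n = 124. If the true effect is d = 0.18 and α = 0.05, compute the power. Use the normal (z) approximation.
Power ≈ 0.52

Power calculation (one-sample t-test, normal approximation):
z_β = d · √n - z_{α/2}
z_β = 0.18 · √124 - 1.960
z_β = 0.18 · 11.136 - 1.960
z_β = 0.044

Power = Φ(z_β) = Φ(0.044) ≈ 0.518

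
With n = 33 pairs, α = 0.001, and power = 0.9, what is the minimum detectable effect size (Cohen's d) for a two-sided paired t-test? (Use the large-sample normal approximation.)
d ≈ 0.80

Minimum detectable effect (paired t-test, normal approximation):
d = (z_{α/2} + z_β) / √n
d = (3.291 + 1.282) / √33
d = 4.572 / 5.745
d ≈ 0.80

By Cohen's convention (0.2 small / 0.5 medium / 0.8 large): large effect.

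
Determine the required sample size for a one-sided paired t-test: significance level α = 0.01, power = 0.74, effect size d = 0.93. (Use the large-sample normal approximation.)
n = 11 pairs

Sample size formula (paired t-test, normal approximation):
n = ((z_α + z_β) / d)²

z_α = 2.326 (for α = 0.01, one-sided)
z_β = 0.643 (for power = 0.74)
d = 0.93

n = ((2.326 + 0.643) / 0.93)²
n = (3.192)²
n ≈ 10.19
Round up to the next whole number: n = 11 pairs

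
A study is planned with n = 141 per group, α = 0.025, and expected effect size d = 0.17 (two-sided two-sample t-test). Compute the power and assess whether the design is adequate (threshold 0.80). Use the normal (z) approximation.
Power ≈ 0.21; the study is underpowered (power < 0.80)

Power calculation (two-sample t-test, normal approximation):
z_β = d · √(n/2) - z_{α/2}
z_β = 0.17 · √(141/2) - 2.241
z_β = 0.17 · 8.396 - 2.241
z_β = -0.814

Power = Φ(z_β) = Φ(-0.814) ≈ 0.208

Effect size d = 0.17 is very small by Cohen's convention (0.2/0.5/0.8).

Threshold: power ≥ 0.80 is conventionally adequate.
Power ≈ 0.21 → the study is underpowered (power < 0.80).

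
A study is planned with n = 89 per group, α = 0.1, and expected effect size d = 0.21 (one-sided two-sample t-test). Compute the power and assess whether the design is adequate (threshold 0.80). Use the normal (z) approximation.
Power ≈ 0.55; the study is underpowered (power < 0.80)

Power calculation (two-sample t-test, normal approximation):
z_β = d · √(n/2) - z_α
z_β = 0.21 · √(89/2) - 1.282
z_β = 0.21 · 6.671 - 1.282
z_β = 0.119

Power = Φ(z_β) = Φ(0.119) ≈ 0.547

Effect size d = 0.21 is small by Cohen's convention (0.2/0.5/0.8).

Threshold: power ≥ 0.80 is conventionally adequate.
Power ≈ 0.55 → the study is underpowered (power < 0.80).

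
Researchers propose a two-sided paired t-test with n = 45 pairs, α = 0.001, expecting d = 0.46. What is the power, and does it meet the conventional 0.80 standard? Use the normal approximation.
Power ≈ 0.42; the study is underpowered (power < 0.80)

Power calculation (paired t-test, normal approximation):
z_β = d · √n - z_{α/2}
z_β = 0.46 · √45 - 3.291
z_β = 0.46 · 6.708 - 3.291
z_β = -0.205

Power = Φ(z_β) = Φ(-0.205) ≈ 0.419

Effect size d = 0.46 is small by Cohen's convention (0.2/0.5/0.8).

Threshold: power ≥ 0.80 is conventionally adequate.
Power ≈ 0.42 → the study is underpowered (power < 0.80).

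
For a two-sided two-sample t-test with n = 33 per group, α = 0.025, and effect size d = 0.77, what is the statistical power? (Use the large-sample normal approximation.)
Power ≈ 0.81

Power calculation (two-sample t-test, normal approximation):
z_β = d · √(n/2) - z_{α/2}
z_β = 0.77 · √(33/2) - 2.241
z_β = 0.77 · 4.062 - 2.241
z_β = 0.886

Power = Φ(z_β) = Φ(0.886) ≈ 0.812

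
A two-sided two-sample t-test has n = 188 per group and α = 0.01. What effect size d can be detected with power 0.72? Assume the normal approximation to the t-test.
d ≈ 0.33

Minimum detectable effect (two-sample t-test, normal approximation):
d = (z_{α/2} + z_β) / √(n/2)
d = (2.576 + 0.583) / √(188/2)
d = 3.159 / 9.695
d ≈ 0.33

By Cohen's convention (0.2 small / 0.5 medium / 0.8 large): small effect.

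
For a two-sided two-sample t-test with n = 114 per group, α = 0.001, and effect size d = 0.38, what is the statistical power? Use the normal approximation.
Power ≈ 0.34

Power calculation (two-sample t-test, normal approximation):
z_β = d · √(n/2) - z_{α/2}
z_β = 0.38 · √(114/2) - 3.291
z_β = 0.38 · 7.550 - 3.291
z_β = -0.422

Power = Φ(z_β) = Φ(-0.422) ≈ 0.337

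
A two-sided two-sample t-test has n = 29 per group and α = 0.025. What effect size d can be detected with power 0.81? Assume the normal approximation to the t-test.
d ≈ 0.82

Minimum detectable effect (two-sample t-test, normal approximation):
d = (z_{α/2} + z_β) / √(n/2)
d = (2.241 + 0.878) / √(29/2)
d = 3.119 / 3.808
d ≈ 0.82

By Cohen's convention (0.2 small / 0.5 medium / 0.8 large): large effect.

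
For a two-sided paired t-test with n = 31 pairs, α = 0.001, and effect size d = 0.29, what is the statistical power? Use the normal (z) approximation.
Power ≈ 0.05

Power calculation (paired t-test, normal approximation):
z_β = d · √n - z_{α/2}
z_β = 0.29 · √31 - 3.291
z_β = 0.29 · 5.568 - 3.291
z_β = -1.676

Power = Φ(z_β) = Φ(-1.676) ≈ 0.047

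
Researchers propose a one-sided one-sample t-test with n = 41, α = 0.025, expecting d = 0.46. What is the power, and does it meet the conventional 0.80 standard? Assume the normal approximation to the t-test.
Power ≈ 0.84; the study is adequately powered (power ≥ 0.80)

Power calculation (one-sample t-test, normal approximation):
z_β = d · √n - z_α
z_β = 0.46 · √41 - 1.960
z_β = 0.46 · 6.403 - 1.960
z_β = 0.985

Power = Φ(z_β) = Φ(0.985) ≈ 0.838

Effect size d = 0.46 is small by Cohen's convention (0.2/0.5/0.8).

Threshold: power ≥ 0.80 is conventionally adequate.
Power ≈ 0.84 → the study is adequately powered (power ≥ 0.80).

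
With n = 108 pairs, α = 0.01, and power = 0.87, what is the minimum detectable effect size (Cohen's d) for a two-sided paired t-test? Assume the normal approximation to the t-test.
d ≈ 0.36

Minimum detectable effect (paired t-test, normal approximation):
d = (z_{α/2} + z_β) / √n
d = (2.576 + 1.126) / √108
d = 3.702 / 10.392
d ≈ 0.36

By Cohen's convention (0.2 small / 0.5 medium / 0.8 large): small effect.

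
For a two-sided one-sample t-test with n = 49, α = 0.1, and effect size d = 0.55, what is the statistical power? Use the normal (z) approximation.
Power ≈ 0.99

Power calculation (one-sample t-test, normal approximation):
z_β = d · √n - z_{α/2}
z_β = 0.55 · √49 - 1.645
z_β = 0.55 · 7.000 - 1.645
z_β = 2.205

Power = Φ(z_β) = Φ(2.205) ≈ 0.986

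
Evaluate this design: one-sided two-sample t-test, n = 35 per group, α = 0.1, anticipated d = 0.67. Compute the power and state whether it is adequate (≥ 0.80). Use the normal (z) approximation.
Power ≈ 0.94; the study is adequately powered (power ≥ 0.80)

Power calculation (two-sample t-test, normal approximation):
z_β = d · √(n/2) - z_α
z_β = 0.67 · √(35/2) - 1.282
z_β = 0.67 · 4.183 - 1.282
z_β = 1.521

Power = Φ(z_β) = Φ(1.521) ≈ 0.936

Effect size d = 0.67 is medium by Cohen's convention (0.2/0.5/0.8).

Threshold: power ≥ 0.80 is conventionally adequate.
Power ≈ 0.94 → the study is adequately powered (power ≥ 0.80).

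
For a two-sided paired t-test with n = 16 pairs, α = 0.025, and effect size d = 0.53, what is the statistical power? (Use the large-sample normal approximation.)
Power ≈ 0.45

Power calculation (paired t-test, normal approximation):
z_β = d · √n - z_{α/2}
z_β = 0.53 · √16 - 2.241
z_β = 0.53 · 4.000 - 2.241
z_β = -0.121

Power = Φ(z_β) = Φ(-0.121) ≈ 0.452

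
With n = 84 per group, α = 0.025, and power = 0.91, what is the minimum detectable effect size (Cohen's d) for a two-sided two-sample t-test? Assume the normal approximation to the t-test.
d ≈ 0.55

Minimum detectable effect (two-sample t-test, normal approximation):
d = (z_{α/2} + z_β) / √(n/2)
d = (2.241 + 1.341) / √(84/2)
d = 3.582 / 6.481
d ≈ 0.55

By Cohen's convention (0.2 small / 0.5 medium / 0.8 large): medium effect.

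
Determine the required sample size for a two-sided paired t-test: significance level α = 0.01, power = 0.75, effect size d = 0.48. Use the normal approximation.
n = 46 pairs

Sample size formula (paired t-test, normal approximation):
n = ((z_{α/2} + z_β) / d)²

z_{α/2} = 2.576 (for α = 0.01, two-sided)
z_β = 0.674 (for power = 0.75)
d = 0.48

n = ((2.576 + 0.674) / 0.48)²
n = (6.771)²
n ≈ 45.85
Round up to the next whole number: n = 46 pairs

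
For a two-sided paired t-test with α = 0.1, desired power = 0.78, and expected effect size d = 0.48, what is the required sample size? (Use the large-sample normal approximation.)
n = 26 pairs

Sample size formula (paired t-test, normal approximation):
n = ((z_{α/2} + z_β) / d)²

z_{α/2} = 1.645 (for α = 0.1, two-sided)
z_β = 0.772 (for power = 0.78)
d = 0.48

n = ((1.645 + 0.772) / 0.48)²
n = (5.035)²
n ≈ 25.35
Round up to the next whole number: n = 26 pairs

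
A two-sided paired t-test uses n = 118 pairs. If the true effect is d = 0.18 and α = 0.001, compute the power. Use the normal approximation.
Power ≈ 0.09

Power calculation (paired t-test, normal approximation):
z_β = d · √n - z_{α/2}
z_β = 0.18 · √118 - 3.291
z_β = 0.18 · 10.863 - 3.291
z_β = -1.335

Power = Φ(z_β) = Φ(-1.335) ≈ 0.091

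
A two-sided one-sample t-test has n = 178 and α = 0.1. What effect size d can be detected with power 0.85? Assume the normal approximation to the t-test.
d ≈ 0.20

Minimum detectable effect (one-sample t-test, normal approximation):
d = (z_{α/2} + z_β) / √n
d = (1.645 + 1.036) / √178
d = 2.681 / 13.342
d ≈ 0.20

By Cohen's convention (0.2 small / 0.5 medium / 0.8 large): small effect.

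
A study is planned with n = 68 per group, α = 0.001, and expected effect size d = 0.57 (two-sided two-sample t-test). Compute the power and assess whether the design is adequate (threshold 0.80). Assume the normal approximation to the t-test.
Power ≈ 0.51; the study is underpowered (power < 0.80)

Power calculation (two-sample t-test, normal approximation):
z_β = d · √(n/2) - z_{α/2}
z_β = 0.57 · √(68/2) - 3.291
z_β = 0.57 · 5.831 - 3.291
z_β = 0.033

Power = Φ(z_β) = Φ(0.033) ≈ 0.513

Effect size d = 0.57 is medium by Cohen's convention (0.2/0.5/0.8).

Threshold: power ≥ 0.80 is conventionally adequate.
Power ≈ 0.51 → the study is underpowered (power < 0.80).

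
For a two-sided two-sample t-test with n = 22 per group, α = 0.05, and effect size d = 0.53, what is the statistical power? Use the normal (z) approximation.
Power ≈ 0.42

Power calculation (two-sample t-test, normal approximation):
z_β = d · √(n/2) - z_{α/2}
z_β = 0.53 · √(22/2) - 1.960
z_β = 0.53 · 3.317 - 1.960
z_β = -0.202

Power = Φ(z_β) = Φ(-0.202) ≈ 0.420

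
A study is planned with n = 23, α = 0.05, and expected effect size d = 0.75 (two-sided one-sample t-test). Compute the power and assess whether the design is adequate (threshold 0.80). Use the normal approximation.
Power ≈ 0.95; the study is adequately powered (power ≥ 0.80)

Power calculation (one-sample t-test, normal approximation):
z_β = d · √n - z_{α/2}
z_β = 0.75 · √23 - 1.960
z_β = 0.75 · 4.796 - 1.960
z_β = 1.637

Power = Φ(z_β) = Φ(1.637) ≈ 0.949

Effect size d = 0.75 is medium by Cohen's convention (0.2/0.5/0.8).

Threshold: power ≥ 0.80 is conventionally adequate.
Power ≈ 0.95 → the study is adequately powered (power ≥ 0.80).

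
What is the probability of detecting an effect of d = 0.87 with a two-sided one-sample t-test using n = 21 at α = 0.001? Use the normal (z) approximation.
Power ≈ 0.76

Power calculation (one-sample t-test, normal approximation):
z_β = d · √n - z_{α/2}
z_β = 0.87 · √21 - 3.291
z_β = 0.87 · 4.583 - 3.291
z_β = 0.696

Power = Φ(z_β) = Φ(0.696) ≈ 0.757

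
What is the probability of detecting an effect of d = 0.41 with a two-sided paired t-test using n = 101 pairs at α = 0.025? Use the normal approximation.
Power ≈ 0.97

Power calculation (paired t-test, normal approximation):
z_β = d · √n - z_{α/2}
z_β = 0.41 · √101 - 2.241
z_β = 0.41 · 10.050 - 2.241
z_β = 1.879

Power = Φ(z_β) = Φ(1.879) ≈ 0.970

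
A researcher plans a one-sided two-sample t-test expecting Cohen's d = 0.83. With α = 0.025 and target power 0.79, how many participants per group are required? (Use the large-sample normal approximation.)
n = 23 per group

Sample size formula (two-sample t-test, normal approximation):
n = 2 · ((z_α + z_β) / d)²

z_α = 1.960 (for α = 0.025, one-sided)
z_β = 0.806 (for power = 0.79)
d = 0.83

n = 2 · ((1.960 + 0.806) / 0.83)²
n = 2 · (3.333)²
n ≈ 22.22
Round up to the next whole number: n = 23 per group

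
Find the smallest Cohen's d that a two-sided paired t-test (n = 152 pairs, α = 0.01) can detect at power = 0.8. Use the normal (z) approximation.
d ≈ 0.28

Minimum detectable effect (paired t-test, normal approximation):
d = (z_{α/2} + z_β) / √n
d = (2.576 + 0.842) / √152
d = 3.417 / 12.329
d ≈ 0.28

By Cohen's convention (0.2 small / 0.5 medium / 0.8 large): small effect.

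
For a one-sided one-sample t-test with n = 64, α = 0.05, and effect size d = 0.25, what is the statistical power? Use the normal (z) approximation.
Power ≈ 0.64

Power calculation (one-sample t-test, normal approximation):
z_β = d · √n - z_α
z_β = 0.25 · √64 - 1.645
z_β = 0.25 · 8.000 - 1.645
z_β = 0.355

Power = Φ(z_β) = Φ(0.355) ≈ 0.639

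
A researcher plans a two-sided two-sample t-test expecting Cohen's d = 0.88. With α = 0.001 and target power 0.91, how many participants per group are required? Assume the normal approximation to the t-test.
n = 56 per group

Sample size formula (two-sample t-test, normal approximation):
n = 2 · ((z_{α/2} + z_β) / d)²

z_{α/2} = 3.291 (for α = 0.001, two-sided)
z_β = 1.341 (for power = 0.91)
d = 0.88

n = 2 · ((3.291 + 1.341) / 0.88)²
n = 2 · (5.264)²
n ≈ 55.42
Round up to the next whole number: n = 56 per group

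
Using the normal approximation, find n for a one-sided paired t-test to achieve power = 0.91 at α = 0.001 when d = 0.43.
n = 107 pairs

Sample size formula (paired t-test, normal approximation):
n = ((z_α + z_β) / d)²

z_α = 3.090 (for α = 0.001, one-sided)
z_β = 1.341 (for power = 0.91)
d = 0.43

n = ((3.090 + 1.341) / 0.43)²
n = (10.305)²
n ≈ 106.19
Round up to the next whole number: n = 107 pairs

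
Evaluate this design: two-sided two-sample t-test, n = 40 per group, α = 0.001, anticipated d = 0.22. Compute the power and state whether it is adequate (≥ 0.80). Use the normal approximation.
Power ≈ 0.01; the study is underpowered (power < 0.80)

Power calculation (two-sample t-test, normal approximation):
z_β = d · √(n/2) - z_{α/2}
z_β = 0.22 · √(40/2) - 3.291
z_β = 0.22 · 4.472 - 3.291
z_β = -2.307

Power = Φ(z_β) = Φ(-2.307) ≈ 0.011

Effect size d = 0.22 is small by Cohen's convention (0.2/0.5/0.8).

Threshold: power ≥ 0.80 is conventionally adequate.
Power ≈ 0.01 → the study is underpowered (power < 0.80).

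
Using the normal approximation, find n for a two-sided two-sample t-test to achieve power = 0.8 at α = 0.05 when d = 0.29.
n = 187 per group

Sample size formula (two-sample t-test, normal approximation):
n = 2 · ((z_{α/2} + z_β) / d)²

z_{α/2} = 1.960 (for α = 0.05, two-sided)
z_β = 0.842 (for power = 0.8)
d = 0.29

n = 2 · ((1.960 + 0.842) / 0.29)²
n = 2 · (9.662)²
n ≈ 186.71
Round up to the next whole number: n = 187 per group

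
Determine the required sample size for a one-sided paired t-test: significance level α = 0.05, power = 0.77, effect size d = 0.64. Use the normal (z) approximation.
n = 14 pairs

Sample size formula (paired t-test, normal approximation):
n = ((z_α + z_β) / d)²

z_α = 1.645 (for α = 0.05, one-sided)
z_β = 0.739 (for power = 0.77)
d = 0.64

n = ((1.645 + 0.739) / 0.64)²
n = (3.725)²
n ≈ 13.88
Round up to the next whole number: n = 14 pairs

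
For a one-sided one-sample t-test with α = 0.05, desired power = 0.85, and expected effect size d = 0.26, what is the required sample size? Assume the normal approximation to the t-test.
n = 107

Sample size formula (one-sample t-test, normal approximation):
n = ((z_α + z_β) / d)²

z_α = 1.645 (for α = 0.05, one-sided)
z_β = 1.036 (for power = 0.85)
d = 0.26

n = ((1.645 + 1.036) / 0.26)²
n = (10.312)²
n ≈ 106.34
Round up to the next whole number: n = 107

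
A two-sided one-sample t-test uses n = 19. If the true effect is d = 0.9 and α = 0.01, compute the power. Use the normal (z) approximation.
Power ≈ 0.91

Power calculation (one-sample t-test, normal approximation):
z_β = d · √n - z_{α/2}
z_β = 0.9 · √19 - 2.576
z_β = 0.9 · 4.359 - 2.576
z_β = 1.347

Power = Φ(z_β) = Φ(1.347) ≈ 0.911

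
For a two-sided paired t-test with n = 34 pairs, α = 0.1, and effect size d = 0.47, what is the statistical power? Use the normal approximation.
Power ≈ 0.86

Power calculation (paired t-test, normal approximation):
z_β = d · √n - z_{α/2}
z_β = 0.47 · √34 - 1.645
z_β = 0.47 · 5.831 - 1.645
z_β = 1.096

Power = Φ(z_β) = Φ(1.096) ≈ 0.863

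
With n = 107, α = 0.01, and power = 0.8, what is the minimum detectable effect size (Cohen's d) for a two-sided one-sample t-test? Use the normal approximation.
d ≈ 0.33

Minimum detectable effect (one-sample t-test, normal approximation):
d = (z_{α/2} + z_β) / √n
d = (2.576 + 0.842) / √107
d = 3.417 / 10.344
d ≈ 0.33

By Cohen's convention (0.2 small / 0.5 medium / 0.8 large): small effect.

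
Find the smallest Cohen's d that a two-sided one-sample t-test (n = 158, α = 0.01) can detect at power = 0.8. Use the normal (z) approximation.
d ≈ 0.27

Minimum detectable effect (one-sample t-test, normal approximation):
d = (z_{α/2} + z_β) / √n
d = (2.576 + 0.842) / √158
d = 3.417 / 12.570
d ≈ 0.27

By Cohen's convention (0.2 small / 0.5 medium / 0.8 large): small effect.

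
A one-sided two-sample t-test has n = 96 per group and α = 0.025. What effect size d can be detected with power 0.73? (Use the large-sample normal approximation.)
d ≈ 0.37

Minimum detectable effect (two-sample t-test, normal approximation):
d = (z_α + z_β) / √(n/2)
d = (1.960 + 0.613) / √(96/2)
d = 2.573 / 6.928
d ≈ 0.37

By Cohen's convention (0.2 small / 0.5 medium / 0.8 large): small effect.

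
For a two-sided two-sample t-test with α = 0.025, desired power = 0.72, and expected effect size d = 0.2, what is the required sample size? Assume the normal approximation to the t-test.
n = 399 per group

Sample size formula (two-sample t-test, normal approximation):
n = 2 · ((z_{α/2} + z_β) / d)²

z_{α/2} = 2.241 (for α = 0.025, two-sided)
z_β = 0.583 (for power = 0.72)
d = 0.2

n = 2 · ((2.241 + 0.583) / 0.2)²
n = 2 · (14.120)²
n ≈ 398.75
Round up to the next whole number: n = 399 per group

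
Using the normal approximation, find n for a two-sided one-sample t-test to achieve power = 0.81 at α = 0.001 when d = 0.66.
n = 40

Sample size formula (one-sample t-test, normal approximation):
n = ((z_{α/2} + z_β) / d)²

z_{α/2} = 3.291 (for α = 0.001, two-sided)
z_β = 0.878 (for power = 0.81)
d = 0.66

n = ((3.291 + 0.878) / 0.66)²
n = (6.317)²
n ≈ 39.90
Round up to the next whole number: n = 40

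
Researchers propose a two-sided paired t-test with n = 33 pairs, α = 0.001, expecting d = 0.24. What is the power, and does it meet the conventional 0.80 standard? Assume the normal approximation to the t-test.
Power ≈ 0.03; the study is underpowered (power < 0.80)

Power calculation (paired t-test, normal approximation):
z_β = d · √n - z_{α/2}
z_β = 0.24 · √33 - 3.291
z_β = 0.24 · 5.745 - 3.291
z_β = -1.912

Power = Φ(z_β) = Φ(-1.912) ≈ 0.028

Effect size d = 0.24 is small by Cohen's convention (0.2/0.5/0.8).

Threshold: power ≥ 0.80 is conventionally adequate.
Power ≈ 0.03 → the study is underpowered (power < 0.80).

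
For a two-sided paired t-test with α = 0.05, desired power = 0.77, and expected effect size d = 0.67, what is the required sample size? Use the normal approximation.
n = 17 pairs

Sample size formula (paired t-test, normal approximation):
n = ((z_{α/2} + z_β) / d)²

z_{α/2} = 1.960 (for α = 0.05, two-sided)
z_β = 0.739 (for power = 0.77)
d = 0.67

n = ((1.960 + 0.739) / 0.67)²
n = (4.028)²
n ≈ 16.22
Round up to the next whole number: n = 17 pairs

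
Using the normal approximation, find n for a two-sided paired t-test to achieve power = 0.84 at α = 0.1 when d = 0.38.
n = 49 pairs

Sample size formula (paired t-test, normal approximation):
n = ((z_{α/2} + z_β) / d)²

z_{α/2} = 1.645 (for α = 0.1, two-sided)
z_β = 0.994 (for power = 0.84)
d = 0.38

n = ((1.645 + 0.994) / 0.38)²
n = (6.945)²
n ≈ 48.23
Round up to the next whole number: n = 49 pairs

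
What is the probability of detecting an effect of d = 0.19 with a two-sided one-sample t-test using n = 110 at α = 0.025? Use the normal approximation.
Power ≈ 0.40

Power calculation (one-sample t-test, normal approximation):
z_β = d · √n - z_{α/2}
z_β = 0.19 · √110 - 2.241
z_β = 0.19 · 10.488 - 2.241
z_β = -0.249

Power = Φ(z_β) = Φ(-0.249) ≈ 0.402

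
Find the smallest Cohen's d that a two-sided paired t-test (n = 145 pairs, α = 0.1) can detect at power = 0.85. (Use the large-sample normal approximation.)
d ≈ 0.22

Minimum detectable effect (paired t-test, normal approximation):
d = (z_{α/2} + z_β) / √n
d = (1.645 + 1.036) / √145
d = 2.681 / 12.042
d ≈ 0.22

By Cohen's convention (0.2 small / 0.5 medium / 0.8 large): small effect.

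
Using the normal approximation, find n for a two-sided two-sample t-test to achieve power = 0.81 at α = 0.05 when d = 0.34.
n = 140 per group

Sample size formula (two-sample t-test, normal approximation):
n = 2 · ((z_{α/2} + z_β) / d)²

z_{α/2} = 1.960 (for α = 0.05, two-sided)
z_β = 0.878 (for power = 0.81)
d = 0.34

n = 2 · ((1.960 + 0.878) / 0.34)²
n = 2 · (8.347)²
n ≈ 139.34
Round up to the next whole number: n = 140 per group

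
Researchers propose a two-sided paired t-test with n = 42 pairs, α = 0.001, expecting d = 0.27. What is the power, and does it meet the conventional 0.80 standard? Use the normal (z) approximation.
Power ≈ 0.06; the study is underpowered (power < 0.80)

Power calculation (paired t-test, normal approximation):
z_β = d · √n - z_{α/2}
z_β = 0.27 · √42 - 3.291
z_β = 0.27 · 6.481 - 3.291
z_β = -1.541

Power = Φ(z_β) = Φ(-1.541) ≈ 0.062

Effect size d = 0.27 is small by Cohen's convention (0.2/0.5/0.8).

Threshold: power ≥ 0.80 is conventionally adequate.
Power ≈ 0.06 → the study is underpowered (power < 0.80).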